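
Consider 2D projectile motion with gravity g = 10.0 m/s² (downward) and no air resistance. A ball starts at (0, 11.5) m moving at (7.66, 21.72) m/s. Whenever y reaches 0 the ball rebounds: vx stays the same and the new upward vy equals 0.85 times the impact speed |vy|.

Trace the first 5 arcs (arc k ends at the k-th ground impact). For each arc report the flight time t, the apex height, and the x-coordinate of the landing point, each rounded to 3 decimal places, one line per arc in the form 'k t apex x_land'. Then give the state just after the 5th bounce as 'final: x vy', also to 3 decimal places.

Arc 1: start y=11.500, vy=21.720 → t=4.821, apex=35.088, x_land=36.929, impact vy=-26.491
  bounce: vy ← 0.85·26.491 = 22.517
Arc 2: start y=0.000, vy=22.517 → t=4.503, apex=25.351, x_land=71.426, impact vy=-22.517
  bounce: vy ← 0.85·22.517 = 19.140
Arc 3: start y=0.000, vy=19.140 → t=3.828, apex=18.316, x_land=100.747, impact vy=-19.140
  bounce: vy ← 0.85·19.140 = 16.269
Arc 4: start y=0.000, vy=16.269 → t=3.254, apex=13.233, x_land=125.671, impact vy=-16.269
  bounce: vy ← 0.85·16.269 = 13.828
Arc 5: start y=0.000, vy=13.828 → t=2.766, apex=9.561, x_land=146.856, impact vy=-13.828
  bounce: vy ← 0.85·13.828 = 11.754

1 4.821 35.088 36.929
2 4.503 25.351 71.426
3 3.828 18.316 100.747
4 3.254 13.233 125.671
5 2.766 9.561 146.856
final: 146.856 11.754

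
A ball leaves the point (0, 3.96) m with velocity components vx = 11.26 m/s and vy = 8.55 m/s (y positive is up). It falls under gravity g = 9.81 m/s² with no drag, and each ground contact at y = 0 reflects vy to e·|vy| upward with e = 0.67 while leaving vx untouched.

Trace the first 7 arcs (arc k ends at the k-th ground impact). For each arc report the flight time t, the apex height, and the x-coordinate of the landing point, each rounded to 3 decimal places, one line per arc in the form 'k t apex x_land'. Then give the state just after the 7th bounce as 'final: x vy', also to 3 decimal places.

Arc 1: start y=3.960, vy=8.550 → t=2.123, apex=7.686, x_land=23.909, impact vy=-12.280
  bounce: vy ← 0.67·12.280 = 8.228
Arc 2: start y=0.000, vy=8.228 → t=1.677, apex=3.450, x_land=42.796, impact vy=-8.228
  bounce: vy ← 0.67·8.228 = 5.512
Arc 3: start y=0.000, vy=5.512 → t=1.124, apex=1.549, x_land=55.451, impact vy=-5.512
  bounce: vy ← 0.67·5.512 = 3.693
Arc 4: start y=0.000, vy=3.693 → t=0.753, apex=0.695, x_land=63.929, impact vy=-3.693
  bounce: vy ← 0.67·3.693 = 2.475
Arc 5: start y=0.000, vy=2.475 → t=0.504, apex=0.312, x_land=69.610, impact vy=-2.475
  bounce: vy ← 0.67·2.475 = 1.658
Arc 6: start y=0.000, vy=1.658 → t=0.338, apex=0.140, x_land=73.416, impact vy=-1.658
  bounce: vy ← 0.67·1.658 = 1.111
Arc 7: start y=0.000, vy=1.111 → t=0.226, apex=0.063, x_land=75.966, impact vy=-1.111
  bounce: vy ← 0.67·1.111 = 0.744

1 2.123 7.686 23.909
2 1.677 3.450 42.796
3 1.124 1.549 55.451
4 0.753 0.695 63.929
5 0.504 0.312 69.610
6 0.338 0.140 73.416
7 0.226 0.063 75.966
final: 75.966 0.744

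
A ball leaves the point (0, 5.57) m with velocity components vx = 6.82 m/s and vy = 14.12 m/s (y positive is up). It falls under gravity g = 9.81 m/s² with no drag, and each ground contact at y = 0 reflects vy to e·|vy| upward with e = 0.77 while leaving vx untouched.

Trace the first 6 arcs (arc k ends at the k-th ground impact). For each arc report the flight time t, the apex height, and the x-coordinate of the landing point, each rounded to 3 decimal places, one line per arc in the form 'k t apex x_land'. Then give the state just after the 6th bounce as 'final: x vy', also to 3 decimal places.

Arc 1: start y=5.570, vy=14.120 → t=3.230, apex=15.732, x_land=22.030, impact vy=-17.569
  bounce: vy ← 0.77·17.569 = 13.528
Arc 2: start y=0.000, vy=13.528 → t=2.758, apex=9.327, x_land=40.840, impact vy=-13.528
  bounce: vy ← 0.77·13.528 = 10.416
Arc 3: start y=0.000, vy=10.416 → t=2.124, apex=5.530, x_land=55.323, impact vy=-10.416
  bounce: vy ← 0.77·10.416 = 8.021
Arc 4: start y=0.000, vy=8.021 → t=1.635, apex=3.279, x_land=66.475, impact vy=-8.021
  bounce: vy ← 0.77·8.021 = 6.176
Arc 5: start y=0.000, vy=6.176 → t=1.259, apex=1.944, x_land=75.062, impact vy=-6.176
  bounce: vy ← 0.77·6.176 = 4.755
Arc 6: start y=0.000, vy=4.755 → t=0.970, apex=1.153, x_land=81.674, impact vy=-4.755
  bounce: vy ← 0.77·4.755 = 3.662

1 3.230 15.732 22.030
2 2.758 9.327 40.840
3 2.124 5.530 55.323
4 1.635 3.279 66.475
5 1.259 1.944 75.062
6 0.970 1.153 81.674
final: 81.674 3.662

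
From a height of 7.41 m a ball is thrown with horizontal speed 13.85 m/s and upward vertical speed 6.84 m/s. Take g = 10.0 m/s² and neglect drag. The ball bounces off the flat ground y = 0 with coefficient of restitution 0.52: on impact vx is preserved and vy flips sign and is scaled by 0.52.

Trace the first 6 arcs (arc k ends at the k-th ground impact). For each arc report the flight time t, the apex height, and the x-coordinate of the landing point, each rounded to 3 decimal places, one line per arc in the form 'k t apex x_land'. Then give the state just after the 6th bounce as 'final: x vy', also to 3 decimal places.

Arc 1: start y=7.410, vy=6.840 → t=2.080, apex=9.749, x_land=28.813, impact vy=-13.964
  bounce: vy ← 0.52·13.964 = 7.261
Arc 2: start y=0.000, vy=7.261 → t=1.452, apex=2.636, x_land=48.927, impact vy=-7.261
  bounce: vy ← 0.52·7.261 = 3.776
Arc 3: start y=0.000, vy=3.776 → t=0.755, apex=0.713, x_land=59.385, impact vy=-3.776
  bounce: vy ← 0.52·3.776 = 1.963
Arc 4: start y=0.000, vy=1.963 → t=0.393, apex=0.193, x_land=64.824, impact vy=-1.963
  bounce: vy ← 0.52·1.963 = 1.021
Arc 5: start y=0.000, vy=1.021 → t=0.204, apex=0.052, x_land=67.652, impact vy=-1.021
  bounce: vy ← 0.52·1.021 = 0.531
Arc 6: start y=0.000, vy=0.531 → t=0.106, apex=0.014, x_land=69.123, impact vy=-0.531
  bounce: vy ← 0.52·0.531 = 0.276

1 2.080 9.749 28.813
2 1.452 2.636 48.927
3 0.755 0.713 59.385
4 0.393 0.193 64.824
5 0.204 0.052 67.652
6 0.106 0.014 69.123
final: 69.123 0.276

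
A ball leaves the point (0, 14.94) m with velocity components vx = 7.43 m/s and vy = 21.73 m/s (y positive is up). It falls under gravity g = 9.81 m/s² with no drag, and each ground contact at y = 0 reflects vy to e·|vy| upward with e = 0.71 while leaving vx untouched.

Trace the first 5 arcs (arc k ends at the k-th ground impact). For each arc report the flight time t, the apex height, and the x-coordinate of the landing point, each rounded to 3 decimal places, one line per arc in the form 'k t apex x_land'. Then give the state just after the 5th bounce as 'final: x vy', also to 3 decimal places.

1 5.035 39.007 37.411
2 4.004 19.663 67.164
3 2.843 9.912 88.288
4 2.019 4.997 103.287
5 1.433 2.519 113.935
final: 113.935 4.991

Arc 1: start y=14.940, vy=21.730 → t=5.035, apex=39.007, x_land=37.411, impact vy=-27.664
  bounce: vy ← 0.71·27.664 = 19.642
Arc 2: start y=0.000, vy=19.642 → t=4.004, apex=19.663, x_land=67.164, impact vy=-19.642
  bounce: vy ← 0.71·19.642 = 13.946
Arc 3: start y=0.000, vy=13.946 → t=2.843, apex=9.912, x_land=88.288, impact vy=-13.946
  bounce: vy ← 0.71·13.946 = 9.901
Arc 4: start y=0.000, vy=9.901 → t=2.019, apex=4.997, x_land=103.287, impact vy=-9.901
  bounce: vy ← 0.71·9.901 = 7.030
Arc 5: start y=0.000, vy=7.030 → t=1.433, apex=2.519, x_land=113.935, impact vy=-7.030
  bounce: vy ← 0.71·7.030 = 4.991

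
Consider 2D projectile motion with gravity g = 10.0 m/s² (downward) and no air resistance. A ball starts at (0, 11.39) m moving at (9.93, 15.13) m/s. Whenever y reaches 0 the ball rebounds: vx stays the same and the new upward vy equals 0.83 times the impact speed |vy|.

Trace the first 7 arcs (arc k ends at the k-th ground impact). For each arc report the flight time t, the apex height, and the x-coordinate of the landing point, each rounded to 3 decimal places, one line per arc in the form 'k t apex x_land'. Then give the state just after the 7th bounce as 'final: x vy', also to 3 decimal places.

Arc 1: start y=11.390, vy=15.130 → t=3.650, apex=22.836, x_land=36.245, impact vy=-21.371
  bounce: vy ← 0.83·21.371 = 17.738
Arc 2: start y=0.000, vy=17.738 → t=3.548, apex=15.732, x_land=71.473, impact vy=-17.738
  bounce: vy ← 0.83·17.738 = 14.722
Arc 3: start y=0.000, vy=14.722 → t=2.944, apex=10.838, x_land=100.712, impact vy=-14.722
  bounce: vy ← 0.83·14.722 = 12.220
Arc 4: start y=0.000, vy=12.220 → t=2.444, apex=7.466, x_land=124.980, impact vy=-12.220
  bounce: vy ← 0.83·12.220 = 10.142
Arc 5: start y=0.000, vy=10.142 → t=2.028, apex=5.143, x_land=145.122, impact vy=-10.142
  bounce: vy ← 0.83·10.142 = 8.418
Arc 6: start y=0.000, vy=8.418 → t=1.684, apex=3.543, x_land=161.841, impact vy=-8.418
  bounce: vy ← 0.83·8.418 = 6.987
Arc 7: start y=0.000, vy=6.987 → t=1.397, apex=2.441, x_land=175.717, impact vy=-6.987
  bounce: vy ← 0.83·6.987 = 5.799

1 3.650 22.836 36.245
2 3.548 15.732 71.473
3 2.944 10.838 100.712
4 2.444 7.466 124.980
5 2.028 5.143 145.122
6 1.684 3.543 161.841
7 1.397 2.441 175.717
final: 175.717 5.799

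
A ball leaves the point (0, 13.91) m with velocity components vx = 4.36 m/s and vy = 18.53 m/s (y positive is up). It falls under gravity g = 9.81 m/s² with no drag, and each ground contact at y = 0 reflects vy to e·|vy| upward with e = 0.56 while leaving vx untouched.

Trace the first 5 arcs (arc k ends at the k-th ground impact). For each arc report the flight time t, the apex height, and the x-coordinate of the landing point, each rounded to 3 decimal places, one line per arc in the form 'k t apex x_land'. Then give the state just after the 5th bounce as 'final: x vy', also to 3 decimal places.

1 4.419 31.411 19.269
2 2.834 9.850 31.626
3 1.587 3.089 38.546
4 0.889 0.969 42.421
5 0.498 0.304 44.592
final: 44.592 1.367

Arc 1: start y=13.910, vy=18.530 → t=4.419, apex=31.411, x_land=19.269, impact vy=-24.825
  bounce: vy ← 0.56·24.825 = 13.902
Arc 2: start y=0.000, vy=13.902 → t=2.834, apex=9.850, x_land=31.626, impact vy=-13.902
  bounce: vy ← 0.56·13.902 = 7.785
Arc 3: start y=0.000, vy=7.785 → t=1.587, apex=3.089, x_land=38.546, impact vy=-7.785
  bounce: vy ← 0.56·7.785 = 4.360
Arc 4: start y=0.000, vy=4.360 → t=0.889, apex=0.969, x_land=42.421, impact vy=-4.360
  bounce: vy ← 0.56·4.360 = 2.441
Arc 5: start y=0.000, vy=2.441 → t=0.498, apex=0.304, x_land=44.592, impact vy=-2.441
  bounce: vy ← 0.56·2.441 = 1.367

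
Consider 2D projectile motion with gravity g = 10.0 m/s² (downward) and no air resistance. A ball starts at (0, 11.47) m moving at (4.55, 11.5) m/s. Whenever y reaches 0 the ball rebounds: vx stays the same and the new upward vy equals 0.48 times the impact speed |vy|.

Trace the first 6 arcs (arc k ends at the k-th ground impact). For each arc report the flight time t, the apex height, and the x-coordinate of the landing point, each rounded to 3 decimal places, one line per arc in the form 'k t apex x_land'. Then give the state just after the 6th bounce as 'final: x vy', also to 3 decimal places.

1 3.052 18.082 13.885
2 1.826 4.166 22.192
3 0.876 0.960 26.179
4 0.421 0.221 28.093
5 0.202 0.051 29.012
6 0.097 0.012 29.453
final: 29.453 0.233

Arc 1: start y=11.470, vy=11.500 → t=3.052, apex=18.082, x_land=13.885, impact vy=-19.017
  bounce: vy ← 0.48·19.017 = 9.128
Arc 2: start y=0.000, vy=9.128 → t=1.826, apex=4.166, x_land=22.192, impact vy=-9.128
  bounce: vy ← 0.48·9.128 = 4.382
Arc 3: start y=0.000, vy=4.382 → t=0.876, apex=0.960, x_land=26.179, impact vy=-4.382
  bounce: vy ← 0.48·4.382 = 2.103
Arc 4: start y=0.000, vy=2.103 → t=0.421, apex=0.221, x_land=28.093, impact vy=-2.103
  bounce: vy ← 0.48·2.103 = 1.010
Arc 5: start y=0.000, vy=1.010 → t=0.202, apex=0.051, x_land=29.012, impact vy=-1.010
  bounce: vy ← 0.48·1.010 = 0.485
Arc 6: start y=0.000, vy=0.485 → t=0.097, apex=0.012, x_land=29.453, impact vy=-0.485
  bounce: vy ← 0.48·0.485 = 0.233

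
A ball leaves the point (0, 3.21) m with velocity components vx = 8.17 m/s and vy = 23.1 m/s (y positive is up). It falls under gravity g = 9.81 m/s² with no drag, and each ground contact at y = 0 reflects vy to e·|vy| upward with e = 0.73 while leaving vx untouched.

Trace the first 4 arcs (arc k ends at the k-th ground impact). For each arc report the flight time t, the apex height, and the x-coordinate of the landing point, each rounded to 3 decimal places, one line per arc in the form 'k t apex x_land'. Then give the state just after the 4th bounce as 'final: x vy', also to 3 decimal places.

1 4.845 30.407 39.580
2 3.635 16.204 69.279
3 2.654 8.635 90.960
4 1.937 4.602 106.786
final: 106.786 6.936

Arc 1: start y=3.210, vy=23.100 → t=4.845, apex=30.407, x_land=39.580, impact vy=-24.425
  bounce: vy ← 0.73·24.425 = 17.830
Arc 2: start y=0.000, vy=17.830 → t=3.635, apex=16.204, x_land=69.279, impact vy=-17.830
  bounce: vy ← 0.73·17.830 = 13.016
Arc 3: start y=0.000, vy=13.016 → t=2.654, apex=8.635, x_land=90.960, impact vy=-13.016
  bounce: vy ← 0.73·13.016 = 9.502
Arc 4: start y=0.000, vy=9.502 → t=1.937, apex=4.602, x_land=106.786, impact vy=-9.502
  bounce: vy ← 0.73·9.502 = 6.936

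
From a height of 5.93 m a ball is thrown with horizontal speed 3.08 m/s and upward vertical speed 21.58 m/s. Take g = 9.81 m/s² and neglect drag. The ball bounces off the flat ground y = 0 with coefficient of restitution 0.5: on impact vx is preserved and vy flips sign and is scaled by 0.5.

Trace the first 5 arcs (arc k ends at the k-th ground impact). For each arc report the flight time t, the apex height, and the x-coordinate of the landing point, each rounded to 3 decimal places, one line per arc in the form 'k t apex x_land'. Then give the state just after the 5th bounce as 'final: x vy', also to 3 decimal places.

1 4.659 29.666 14.350
2 2.459 7.416 21.925
3 1.230 1.854 25.712
4 0.615 0.464 27.606
5 0.307 0.116 28.552
final: 28.552 0.754

Arc 1: start y=5.930, vy=21.580 → t=4.659, apex=29.666, x_land=14.350, impact vy=-24.126
  bounce: vy ← 0.5·24.126 = 12.063
Arc 2: start y=0.000, vy=12.063 → t=2.459, apex=7.416, x_land=21.925, impact vy=-12.063
  bounce: vy ← 0.5·12.063 = 6.031
Arc 3: start y=0.000, vy=6.031 → t=1.230, apex=1.854, x_land=25.712, impact vy=-6.031
  bounce: vy ← 0.5·6.031 = 3.016
Arc 4: start y=0.000, vy=3.016 → t=0.615, apex=0.464, x_land=27.606, impact vy=-3.016
  bounce: vy ← 0.5·3.016 = 1.508
Arc 5: start y=0.000, vy=1.508 → t=0.307, apex=0.116, x_land=28.552, impact vy=-1.508
  bounce: vy ← 0.5·1.508 = 0.754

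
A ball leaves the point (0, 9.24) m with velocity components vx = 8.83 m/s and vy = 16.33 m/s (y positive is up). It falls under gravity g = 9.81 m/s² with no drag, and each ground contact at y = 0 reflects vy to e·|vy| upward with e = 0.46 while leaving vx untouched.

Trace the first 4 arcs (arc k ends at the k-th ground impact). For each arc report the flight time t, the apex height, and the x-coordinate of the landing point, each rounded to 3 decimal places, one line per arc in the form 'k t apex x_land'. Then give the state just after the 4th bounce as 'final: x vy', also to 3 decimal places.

Arc 1: start y=9.240, vy=16.330 → t=3.822, apex=22.832, x_land=33.749, impact vy=-21.165
  bounce: vy ← 0.46·21.165 = 9.736
Arc 2: start y=0.000, vy=9.736 → t=1.985, apex=4.831, x_land=51.276, impact vy=-9.736
  bounce: vy ← 0.46·9.736 = 4.479
Arc 3: start y=0.000, vy=4.479 → t=0.913, apex=1.022, x_land=59.338, impact vy=-4.479
  bounce: vy ← 0.46·4.479 = 2.060
Arc 4: start y=0.000, vy=2.060 → t=0.420, apex=0.216, x_land=63.047, impact vy=-2.060
  bounce: vy ← 0.46·2.060 = 0.948

1 3.822 22.832 33.749
2 1.985 4.831 51.276
3 0.913 1.022 59.338
4 0.420 0.216 63.047
final: 63.047 0.948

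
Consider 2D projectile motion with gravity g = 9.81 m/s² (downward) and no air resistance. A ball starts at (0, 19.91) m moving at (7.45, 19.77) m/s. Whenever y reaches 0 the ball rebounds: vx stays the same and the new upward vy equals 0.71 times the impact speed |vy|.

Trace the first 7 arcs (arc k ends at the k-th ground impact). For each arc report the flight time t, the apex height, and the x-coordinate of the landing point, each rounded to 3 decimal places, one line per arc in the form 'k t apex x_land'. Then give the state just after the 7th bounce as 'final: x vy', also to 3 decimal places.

1 4.865 39.831 36.244
2 4.047 20.079 66.390
3 2.873 10.122 87.794
4 2.040 5.102 102.991
5 1.448 2.572 113.781
6 1.028 1.297 121.442
7 0.730 0.654 126.881
final: 126.881 2.543

Arc 1: start y=19.910, vy=19.770 → t=4.865, apex=39.831, x_land=36.244, impact vy=-27.955
  bounce: vy ← 0.71·27.955 = 19.848
Arc 2: start y=0.000, vy=19.848 → t=4.047, apex=20.079, x_land=66.390, impact vy=-19.848
  bounce: vy ← 0.71·19.848 = 14.092
Arc 3: start y=0.000, vy=14.092 → t=2.873, apex=10.122, x_land=87.794, impact vy=-14.092
  bounce: vy ← 0.71·14.092 = 10.005
Arc 4: start y=0.000, vy=10.005 → t=2.040, apex=5.102, x_land=102.991, impact vy=-10.005
  bounce: vy ← 0.71·10.005 = 7.104
Arc 5: start y=0.000, vy=7.104 → t=1.448, apex=2.572, x_land=113.781, impact vy=-7.104
  bounce: vy ← 0.71·7.104 = 5.044
Arc 6: start y=0.000, vy=5.044 → t=1.028, apex=1.297, x_land=121.442, impact vy=-5.044
  bounce: vy ← 0.71·5.044 = 3.581
Arc 7: start y=0.000, vy=3.581 → t=0.730, apex=0.654, x_land=126.881, impact vy=-3.581
  bounce: vy ← 0.71·3.581 = 2.543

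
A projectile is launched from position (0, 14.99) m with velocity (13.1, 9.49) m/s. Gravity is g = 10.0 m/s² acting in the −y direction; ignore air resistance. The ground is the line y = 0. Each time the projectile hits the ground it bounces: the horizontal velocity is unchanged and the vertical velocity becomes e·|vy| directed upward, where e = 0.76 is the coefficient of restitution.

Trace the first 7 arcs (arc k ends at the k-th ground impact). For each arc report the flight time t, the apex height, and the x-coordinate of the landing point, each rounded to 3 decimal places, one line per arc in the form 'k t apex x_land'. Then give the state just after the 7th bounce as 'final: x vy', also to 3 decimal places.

Arc 1: start y=14.990, vy=9.490 → t=2.923, apex=19.493, x_land=38.298, impact vy=-19.745
  bounce: vy ← 0.76·19.745 = 15.006
Arc 2: start y=0.000, vy=15.006 → t=3.001, apex=11.259, x_land=77.614, impact vy=-15.006
  bounce: vy ← 0.76·15.006 = 11.405
Arc 3: start y=0.000, vy=11.405 → t=2.281, apex=6.503, x_land=107.494, impact vy=-11.405
  bounce: vy ← 0.76·11.405 = 8.668
Arc 4: start y=0.000, vy=8.668 → t=1.734, apex=3.756, x_land=130.203, impact vy=-8.668
  bounce: vy ← 0.76·8.668 = 6.587
Arc 5: start y=0.000, vy=6.587 → t=1.317, apex=2.170, x_land=147.462, impact vy=-6.587
  bounce: vy ← 0.76·6.587 = 5.006
Arc 6: start y=0.000, vy=5.006 → t=1.001, apex=1.253, x_land=160.578, impact vy=-5.006
  bounce: vy ← 0.76·5.006 = 3.805
Arc 7: start y=0.000, vy=3.805 → t=0.761, apex=0.724, x_land=170.547, impact vy=-3.805
  bounce: vy ← 0.76·3.805 = 2.892

1 2.923 19.493 38.298
2 3.001 11.259 77.614
3 2.281 6.503 107.494
4 1.734 3.756 130.203
5 1.317 2.170 147.462
6 1.001 1.253 160.578
7 0.761 0.724 170.547
final: 170.547 2.892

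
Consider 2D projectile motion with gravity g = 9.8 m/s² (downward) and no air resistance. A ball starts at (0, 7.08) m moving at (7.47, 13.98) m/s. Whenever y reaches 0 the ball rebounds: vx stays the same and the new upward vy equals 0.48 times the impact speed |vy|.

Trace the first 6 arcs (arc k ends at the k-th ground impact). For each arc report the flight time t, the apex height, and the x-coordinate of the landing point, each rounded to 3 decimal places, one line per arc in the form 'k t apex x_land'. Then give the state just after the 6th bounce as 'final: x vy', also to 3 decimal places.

1 3.292 17.051 24.591
2 1.791 3.929 37.969
3 0.860 0.905 44.390
4 0.413 0.209 47.472
5 0.198 0.048 48.951
6 0.095 0.011 49.661
final: 49.661 0.224

Arc 1: start y=7.080, vy=13.980 → t=3.292, apex=17.051, x_land=24.591, impact vy=-18.281
  bounce: vy ← 0.48·18.281 = 8.775
Arc 2: start y=0.000, vy=8.775 → t=1.791, apex=3.929, x_land=37.969, impact vy=-8.775
  bounce: vy ← 0.48·8.775 = 4.212
Arc 3: start y=0.000, vy=4.212 → t=0.860, apex=0.905, x_land=44.390, impact vy=-4.212
  bounce: vy ← 0.48·4.212 = 2.022
Arc 4: start y=0.000, vy=2.022 → t=0.413, apex=0.209, x_land=47.472, impact vy=-2.022
  bounce: vy ← 0.48·2.022 = 0.970
Arc 5: start y=0.000, vy=0.970 → t=0.198, apex=0.048, x_land=48.951, impact vy=-0.970
  bounce: vy ← 0.48·0.970 = 0.466
Arc 6: start y=0.000, vy=0.466 → t=0.095, apex=0.011, x_land=49.661, impact vy=-0.466
  bounce: vy ← 0.48·0.466 = 0.224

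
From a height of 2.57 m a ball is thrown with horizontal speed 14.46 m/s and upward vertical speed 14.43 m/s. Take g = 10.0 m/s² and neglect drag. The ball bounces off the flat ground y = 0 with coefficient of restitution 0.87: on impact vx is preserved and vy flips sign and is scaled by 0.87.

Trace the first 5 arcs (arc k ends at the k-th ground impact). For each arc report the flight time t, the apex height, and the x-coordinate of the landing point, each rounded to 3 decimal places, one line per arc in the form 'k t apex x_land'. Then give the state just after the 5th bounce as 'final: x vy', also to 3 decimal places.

Arc 1: start y=2.570, vy=14.430 → t=3.054, apex=12.981, x_land=44.165, impact vy=-16.113
  bounce: vy ← 0.87·16.113 = 14.018
Arc 2: start y=0.000, vy=14.018 → t=2.804, apex=9.826, x_land=84.706, impact vy=-14.018
  bounce: vy ← 0.87·14.018 = 12.196
Arc 3: start y=0.000, vy=12.196 → t=2.439, apex=7.437, x_land=119.976, impact vy=-12.196
  bounce: vy ← 0.87·12.196 = 10.610
Arc 4: start y=0.000, vy=10.610 → t=2.122, apex=5.629, x_land=150.661, impact vy=-10.610
  bounce: vy ← 0.87·10.610 = 9.231
Arc 5: start y=0.000, vy=9.231 → t=1.846, apex=4.261, x_land=177.357, impact vy=-9.231
  bounce: vy ← 0.87·9.231 = 8.031

1 3.054 12.981 44.165
2 2.804 9.826 84.706
3 2.439 7.437 119.976
4 2.122 5.629 150.661
5 1.846 4.261 177.357
final: 177.357 8.031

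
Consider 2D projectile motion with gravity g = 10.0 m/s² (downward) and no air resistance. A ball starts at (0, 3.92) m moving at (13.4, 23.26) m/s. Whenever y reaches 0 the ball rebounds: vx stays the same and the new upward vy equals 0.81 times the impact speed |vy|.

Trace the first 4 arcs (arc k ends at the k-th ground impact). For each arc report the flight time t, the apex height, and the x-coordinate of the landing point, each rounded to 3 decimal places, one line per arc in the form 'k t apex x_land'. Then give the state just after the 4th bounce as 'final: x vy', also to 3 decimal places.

1 4.815 30.971 64.519
2 4.032 20.320 118.546
3 3.266 13.332 162.309
4 2.645 8.747 197.756
final: 197.756 10.714

Arc 1: start y=3.920, vy=23.260 → t=4.815, apex=30.971, x_land=64.519, impact vy=-24.888
  bounce: vy ← 0.81·24.888 = 20.160
Arc 2: start y=0.000, vy=20.160 → t=4.032, apex=20.320, x_land=118.546, impact vy=-20.160
  bounce: vy ← 0.81·20.160 = 16.329
Arc 3: start y=0.000, vy=16.329 → t=3.266, apex=13.332, x_land=162.309, impact vy=-16.329
  bounce: vy ← 0.81·16.329 = 13.227
Arc 4: start y=0.000, vy=13.227 → t=2.645, apex=8.747, x_land=197.756, impact vy=-13.227
  bounce: vy ← 0.81·13.227 = 10.714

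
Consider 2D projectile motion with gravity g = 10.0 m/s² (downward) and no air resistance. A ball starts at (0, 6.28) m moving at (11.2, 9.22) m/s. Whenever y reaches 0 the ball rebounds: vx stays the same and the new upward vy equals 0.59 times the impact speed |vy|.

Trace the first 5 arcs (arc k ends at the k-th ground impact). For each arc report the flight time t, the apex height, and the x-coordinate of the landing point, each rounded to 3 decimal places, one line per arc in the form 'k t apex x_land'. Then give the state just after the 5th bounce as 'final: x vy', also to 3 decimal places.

1 2.373 10.530 26.580
2 1.712 3.666 45.760
3 1.010 1.276 57.076
4 0.596 0.444 63.752
5 0.352 0.155 67.691
final: 67.691 1.038

Arc 1: start y=6.280, vy=9.220 → t=2.373, apex=10.530, x_land=26.580, impact vy=-14.512
  bounce: vy ← 0.59·14.512 = 8.562
Arc 2: start y=0.000, vy=8.562 → t=1.712, apex=3.666, x_land=45.760, impact vy=-8.562
  bounce: vy ← 0.59·8.562 = 5.052
Arc 3: start y=0.000, vy=5.052 → t=1.010, apex=1.276, x_land=57.076, impact vy=-5.052
  bounce: vy ← 0.59·5.052 = 2.981
Arc 4: start y=0.000, vy=2.981 → t=0.596, apex=0.444, x_land=63.752, impact vy=-2.981
  bounce: vy ← 0.59·2.981 = 1.759
Arc 5: start y=0.000, vy=1.759 → t=0.352, apex=0.155, x_land=67.691, impact vy=-1.759
  bounce: vy ← 0.59·1.759 = 1.038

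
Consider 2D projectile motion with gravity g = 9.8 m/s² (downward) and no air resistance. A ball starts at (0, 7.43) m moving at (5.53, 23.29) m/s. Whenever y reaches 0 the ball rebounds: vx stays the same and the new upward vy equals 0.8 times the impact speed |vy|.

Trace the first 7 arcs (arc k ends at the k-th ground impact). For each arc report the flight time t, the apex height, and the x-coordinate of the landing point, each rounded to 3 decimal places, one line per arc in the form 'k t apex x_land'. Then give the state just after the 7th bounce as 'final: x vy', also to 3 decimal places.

Arc 1: start y=7.430, vy=23.290 → t=5.053, apex=35.105, x_land=27.944, impact vy=-26.231
  bounce: vy ← 0.8·26.231 = 20.985
Arc 2: start y=0.000, vy=20.985 → t=4.283, apex=22.467, x_land=51.626, impact vy=-20.985
  bounce: vy ← 0.8·20.985 = 16.788
Arc 3: start y=0.000, vy=16.788 → t=3.426, apex=14.379, x_land=70.573, impact vy=-16.788
  bounce: vy ← 0.8·16.788 = 13.430
Arc 4: start y=0.000, vy=13.430 → t=2.741, apex=9.202, x_land=85.729, impact vy=-13.430
  bounce: vy ← 0.8·13.430 = 10.744
Arc 5: start y=0.000, vy=10.744 → t=2.193, apex=5.890, x_land=97.855, impact vy=-10.744
  bounce: vy ← 0.8·10.744 = 8.595
Arc 6: start y=0.000, vy=8.595 → t=1.754, apex=3.769, x_land=107.555, impact vy=-8.595
  bounce: vy ← 0.8·8.595 = 6.876
Arc 7: start y=0.000, vy=6.876 → t=1.403, apex=2.412, x_land=115.316, impact vy=-6.876
  bounce: vy ← 0.8·6.876 = 5.501

1 5.053 35.105 27.944
2 4.283 22.467 51.626
3 3.426 14.379 70.573
4 2.741 9.202 85.729
5 2.193 5.890 97.855
6 1.754 3.769 107.555
7 1.403 2.412 115.316
final: 115.316 5.501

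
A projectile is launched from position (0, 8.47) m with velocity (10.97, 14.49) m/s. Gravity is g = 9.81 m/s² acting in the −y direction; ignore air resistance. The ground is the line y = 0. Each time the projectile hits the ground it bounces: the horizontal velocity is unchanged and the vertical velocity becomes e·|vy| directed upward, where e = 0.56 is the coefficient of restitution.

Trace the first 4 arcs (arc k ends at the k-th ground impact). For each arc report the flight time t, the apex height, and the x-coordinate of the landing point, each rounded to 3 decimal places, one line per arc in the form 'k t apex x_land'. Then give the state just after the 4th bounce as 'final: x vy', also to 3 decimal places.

1 3.454 19.171 37.891
2 2.214 6.012 62.181
3 1.240 1.885 75.784
4 0.694 0.591 83.401
final: 83.401 1.907

Arc 1: start y=8.470, vy=14.490 → t=3.454, apex=19.171, x_land=37.891, impact vy=-19.394
  bounce: vy ← 0.56·19.394 = 10.861
Arc 2: start y=0.000, vy=10.861 → t=2.214, apex=6.012, x_land=62.181, impact vy=-10.861
  bounce: vy ← 0.56·10.861 = 6.082
Arc 3: start y=0.000, vy=6.082 → t=1.240, apex=1.885, x_land=75.784, impact vy=-6.082
  bounce: vy ← 0.56·6.082 = 3.406
Arc 4: start y=0.000, vy=3.406 → t=0.694, apex=0.591, x_land=83.401, impact vy=-3.406
  bounce: vy ← 0.56·3.406 = 1.907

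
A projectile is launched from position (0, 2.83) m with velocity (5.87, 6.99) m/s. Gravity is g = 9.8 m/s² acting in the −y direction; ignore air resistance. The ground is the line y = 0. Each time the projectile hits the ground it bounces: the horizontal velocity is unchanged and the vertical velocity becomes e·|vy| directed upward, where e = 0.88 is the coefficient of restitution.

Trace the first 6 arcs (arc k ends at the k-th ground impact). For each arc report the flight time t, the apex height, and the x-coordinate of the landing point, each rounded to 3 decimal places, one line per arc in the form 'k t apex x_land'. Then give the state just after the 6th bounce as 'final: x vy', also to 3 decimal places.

Arc 1: start y=2.830, vy=6.990 → t=1.756, apex=5.323, x_land=10.305, impact vy=-10.214
  bounce: vy ← 0.88·10.214 = 8.988
Arc 2: start y=0.000, vy=8.988 → t=1.834, apex=4.122, x_land=21.073, impact vy=-8.988
  bounce: vy ← 0.88·8.988 = 7.910
Arc 3: start y=0.000, vy=7.910 → t=1.614, apex=3.192, x_land=30.548, impact vy=-7.910
  bounce: vy ← 0.88·7.910 = 6.961
Arc 4: start y=0.000, vy=6.961 → t=1.421, apex=2.472, x_land=38.887, impact vy=-6.961
  bounce: vy ← 0.88·6.961 = 6.125
Arc 5: start y=0.000, vy=6.125 → t=1.250, apex=1.914, x_land=46.225, impact vy=-6.125
  bounce: vy ← 0.88·6.125 = 5.390
Arc 6: start y=0.000, vy=5.390 → t=1.100, apex=1.482, x_land=52.682, impact vy=-5.390
  bounce: vy ← 0.88·5.390 = 4.743

1 1.756 5.323 10.305
2 1.834 4.122 21.073
3 1.614 3.192 30.548
4 1.421 2.472 38.887
5 1.250 1.914 46.225
6 1.100 1.482 52.682
final: 52.682 4.743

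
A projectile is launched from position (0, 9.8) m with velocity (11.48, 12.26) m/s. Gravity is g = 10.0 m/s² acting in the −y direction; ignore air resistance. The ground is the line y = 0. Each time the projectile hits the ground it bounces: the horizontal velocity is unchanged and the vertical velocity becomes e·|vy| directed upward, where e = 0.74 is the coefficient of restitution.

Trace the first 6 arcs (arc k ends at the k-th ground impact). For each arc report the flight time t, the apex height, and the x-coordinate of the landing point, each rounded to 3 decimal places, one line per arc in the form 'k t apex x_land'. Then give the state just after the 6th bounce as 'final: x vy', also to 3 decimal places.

Arc 1: start y=9.800, vy=12.260 → t=3.087, apex=17.315, x_land=35.438, impact vy=-18.609
  bounce: vy ← 0.74·18.609 = 13.771
Arc 2: start y=0.000, vy=13.771 → t=2.754, apex=9.482, x_land=67.056, impact vy=-13.771
  bounce: vy ← 0.74·13.771 = 10.190
Arc 3: start y=0.000, vy=10.190 → t=2.038, apex=5.192, x_land=90.453, impact vy=-10.190
  bounce: vy ← 0.74·10.190 = 7.541
Arc 4: start y=0.000, vy=7.541 → t=1.508, apex=2.843, x_land=107.767, impact vy=-7.541
  bounce: vy ← 0.74·7.541 = 5.580
Arc 5: start y=0.000, vy=5.580 → t=1.116, apex=1.557, x_land=120.580, impact vy=-5.580
  bounce: vy ← 0.74·5.580 = 4.129
Arc 6: start y=0.000, vy=4.129 → t=0.826, apex=0.853, x_land=130.061, impact vy=-4.129
  bounce: vy ← 0.74·4.129 = 3.056

1 3.087 17.315 35.438
2 2.754 9.482 67.056
3 2.038 5.192 90.453
4 1.508 2.843 107.767
5 1.116 1.557 120.580
6 0.826 0.853 130.061
final: 130.061 3.056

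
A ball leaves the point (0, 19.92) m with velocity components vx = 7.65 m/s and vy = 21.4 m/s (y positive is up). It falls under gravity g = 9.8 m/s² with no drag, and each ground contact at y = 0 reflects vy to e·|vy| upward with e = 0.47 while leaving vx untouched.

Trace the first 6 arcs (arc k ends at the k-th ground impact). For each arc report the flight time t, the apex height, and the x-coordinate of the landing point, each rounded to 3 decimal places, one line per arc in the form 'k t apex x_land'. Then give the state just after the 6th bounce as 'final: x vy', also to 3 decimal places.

1 5.156 43.285 39.442
2 2.794 9.562 60.815
3 1.313 2.112 70.860
4 0.617 0.467 75.581
5 0.290 0.103 77.800
6 0.136 0.023 78.843
final: 78.843 0.314

Arc 1: start y=19.920, vy=21.400 → t=5.156, apex=43.285, x_land=39.442, impact vy=-29.127
  bounce: vy ← 0.47·29.127 = 13.690
Arc 2: start y=0.000, vy=13.690 → t=2.794, apex=9.562, x_land=60.815, impact vy=-13.690
  bounce: vy ← 0.47·13.690 = 6.434
Arc 3: start y=0.000, vy=6.434 → t=1.313, apex=2.112, x_land=70.860, impact vy=-6.434
  bounce: vy ← 0.47·6.434 = 3.024
Arc 4: start y=0.000, vy=3.024 → t=0.617, apex=0.467, x_land=75.581, impact vy=-3.024
  bounce: vy ← 0.47·3.024 = 1.421
Arc 5: start y=0.000, vy=1.421 → t=0.290, apex=0.103, x_land=77.800, impact vy=-1.421
  bounce: vy ← 0.47·1.421 = 0.668
Arc 6: start y=0.000, vy=0.668 → t=0.136, apex=0.023, x_land=78.843, impact vy=-0.668
  bounce: vy ← 0.47·0.668 = 0.314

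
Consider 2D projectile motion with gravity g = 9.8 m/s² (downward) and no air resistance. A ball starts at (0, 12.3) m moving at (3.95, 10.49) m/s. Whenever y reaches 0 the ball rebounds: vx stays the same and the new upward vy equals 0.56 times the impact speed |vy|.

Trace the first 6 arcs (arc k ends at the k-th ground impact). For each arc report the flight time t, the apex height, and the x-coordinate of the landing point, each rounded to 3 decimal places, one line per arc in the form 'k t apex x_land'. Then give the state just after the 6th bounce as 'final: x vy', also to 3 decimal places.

Arc 1: start y=12.300, vy=10.490 → t=2.982, apex=17.914, x_land=11.781, impact vy=-18.738
  bounce: vy ← 0.56·18.738 = 10.493
Arc 2: start y=0.000, vy=10.493 → t=2.142, apex=5.618, x_land=20.240, impact vy=-10.493
  bounce: vy ← 0.56·10.493 = 5.876
Arc 3: start y=0.000, vy=5.876 → t=1.199, apex=1.762, x_land=24.977, impact vy=-5.876
  bounce: vy ← 0.56·5.876 = 3.291
Arc 4: start y=0.000, vy=3.291 → t=0.672, apex=0.552, x_land=27.629, impact vy=-3.291
  bounce: vy ← 0.56·3.291 = 1.843
Arc 5: start y=0.000, vy=1.843 → t=0.376, apex=0.173, x_land=29.115, impact vy=-1.843
  bounce: vy ← 0.56·1.843 = 1.032
Arc 6: start y=0.000, vy=1.032 → t=0.211, apex=0.054, x_land=29.947, impact vy=-1.032
  bounce: vy ← 0.56·1.032 = 0.578

1 2.982 17.914 11.781
2 2.142 5.618 20.240
3 1.199 1.762 24.977
4 0.672 0.552 27.629
5 0.376 0.173 29.115
6 0.211 0.054 29.947
final: 29.947 0.578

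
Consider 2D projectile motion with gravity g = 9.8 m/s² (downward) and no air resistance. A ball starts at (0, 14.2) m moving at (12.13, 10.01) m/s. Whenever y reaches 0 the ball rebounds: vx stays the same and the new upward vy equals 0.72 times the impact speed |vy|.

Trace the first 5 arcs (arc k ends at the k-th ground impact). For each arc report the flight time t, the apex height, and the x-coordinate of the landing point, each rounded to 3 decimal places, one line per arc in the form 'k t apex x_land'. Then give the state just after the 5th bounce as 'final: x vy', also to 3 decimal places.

Arc 1: start y=14.200, vy=10.010 → t=3.007, apex=19.312, x_land=36.471, impact vy=-19.456
  bounce: vy ← 0.72·19.456 = 14.008
Arc 2: start y=0.000, vy=14.008 → t=2.859, apex=10.011, x_land=71.148, impact vy=-14.008
  bounce: vy ← 0.72·14.008 = 10.086
Arc 3: start y=0.000, vy=10.086 → t=2.058, apex=5.190, x_land=96.116, impact vy=-10.086
  bounce: vy ← 0.72·10.086 = 7.262
Arc 4: start y=0.000, vy=7.262 → t=1.482, apex=2.690, x_land=114.092, impact vy=-7.262
  bounce: vy ← 0.72·7.262 = 5.228
Arc 5: start y=0.000, vy=5.228 → t=1.067, apex=1.395, x_land=127.035, impact vy=-5.228
  bounce: vy ← 0.72·5.228 = 3.764

1 3.007 19.312 36.471
2 2.859 10.011 71.148
3 2.058 5.190 96.116
4 1.482 2.690 114.092
5 1.067 1.395 127.035
final: 127.035 3.764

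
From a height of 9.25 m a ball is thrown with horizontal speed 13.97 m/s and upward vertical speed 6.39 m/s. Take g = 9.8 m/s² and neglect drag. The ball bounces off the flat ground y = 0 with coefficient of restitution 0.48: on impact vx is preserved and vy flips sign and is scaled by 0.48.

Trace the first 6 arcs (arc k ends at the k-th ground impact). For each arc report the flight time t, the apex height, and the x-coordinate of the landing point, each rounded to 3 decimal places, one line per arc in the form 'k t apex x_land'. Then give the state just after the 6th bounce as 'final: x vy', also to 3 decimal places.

1 2.173 11.333 30.355
2 1.460 2.611 50.751
3 0.701 0.602 60.541
4 0.336 0.139 65.240
5 0.161 0.032 67.496
6 0.078 0.007 68.579
final: 68.579 0.182

Arc 1: start y=9.250, vy=6.390 → t=2.173, apex=11.333, x_land=30.355, impact vy=-14.904
  bounce: vy ← 0.48·14.904 = 7.154
Arc 2: start y=0.000, vy=7.154 → t=1.460, apex=2.611, x_land=50.751, impact vy=-7.154
  bounce: vy ← 0.48·7.154 = 3.434
Arc 3: start y=0.000, vy=3.434 → t=0.701, apex=0.602, x_land=60.541, impact vy=-3.434
  bounce: vy ← 0.48·3.434 = 1.648
Arc 4: start y=0.000, vy=1.648 → t=0.336, apex=0.139, x_land=65.240, impact vy=-1.648
  bounce: vy ← 0.48·1.648 = 0.791
Arc 5: start y=0.000, vy=0.791 → t=0.161, apex=0.032, x_land=67.496, impact vy=-0.791
  bounce: vy ← 0.48·0.791 = 0.380
Arc 6: start y=0.000, vy=0.380 → t=0.078, apex=0.007, x_land=68.579, impact vy=-0.380
  bounce: vy ← 0.48·0.380 = 0.182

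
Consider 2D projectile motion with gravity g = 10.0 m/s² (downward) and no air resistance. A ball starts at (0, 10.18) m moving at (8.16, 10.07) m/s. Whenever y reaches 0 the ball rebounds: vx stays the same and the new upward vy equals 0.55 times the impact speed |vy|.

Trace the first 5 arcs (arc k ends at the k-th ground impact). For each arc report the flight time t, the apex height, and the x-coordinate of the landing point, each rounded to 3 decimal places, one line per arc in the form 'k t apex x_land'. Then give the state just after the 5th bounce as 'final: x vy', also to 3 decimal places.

1 2.753 15.250 22.468
2 1.921 4.613 38.144
3 1.057 1.395 46.766
4 0.581 0.422 51.508
5 0.320 0.128 54.116
final: 54.116 0.879

Arc 1: start y=10.180, vy=10.070 → t=2.753, apex=15.250, x_land=22.468, impact vy=-17.464
  bounce: vy ← 0.55·17.464 = 9.605
Arc 2: start y=0.000, vy=9.605 → t=1.921, apex=4.613, x_land=38.144, impact vy=-9.605
  bounce: vy ← 0.55·9.605 = 5.283
Arc 3: start y=0.000, vy=5.283 → t=1.057, apex=1.395, x_land=46.766, impact vy=-5.283
  bounce: vy ← 0.55·5.283 = 2.906
Arc 4: start y=0.000, vy=2.906 → t=0.581, apex=0.422, x_land=51.508, impact vy=-2.906
  bounce: vy ← 0.55·2.906 = 1.598
Arc 5: start y=0.000, vy=1.598 → t=0.320, apex=0.128, x_land=54.116, impact vy=-1.598
  bounce: vy ← 0.55·1.598 = 0.879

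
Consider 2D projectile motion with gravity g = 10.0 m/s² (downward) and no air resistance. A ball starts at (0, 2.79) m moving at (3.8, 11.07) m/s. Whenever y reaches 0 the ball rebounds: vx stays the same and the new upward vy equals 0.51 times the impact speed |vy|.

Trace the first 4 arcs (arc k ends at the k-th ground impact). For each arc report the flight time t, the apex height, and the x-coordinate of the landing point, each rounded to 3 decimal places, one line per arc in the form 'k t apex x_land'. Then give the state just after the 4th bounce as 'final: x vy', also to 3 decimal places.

1 2.442 8.917 9.281
2 1.362 2.319 14.458
3 0.695 0.603 17.097
4 0.354 0.157 18.444
final: 18.444 0.903

Arc 1: start y=2.790, vy=11.070 → t=2.442, apex=8.917, x_land=9.281, impact vy=-13.355
  bounce: vy ← 0.51·13.355 = 6.811
Arc 2: start y=0.000, vy=6.811 → t=1.362, apex=2.319, x_land=14.458, impact vy=-6.811
  bounce: vy ← 0.51·6.811 = 3.474
Arc 3: start y=0.000, vy=3.474 → t=0.695, apex=0.603, x_land=17.097, impact vy=-3.474
  bounce: vy ← 0.51·3.474 = 1.771
Arc 4: start y=0.000, vy=1.771 → t=0.354, apex=0.157, x_land=18.444, impact vy=-1.771
  bounce: vy ← 0.51·1.771 = 0.903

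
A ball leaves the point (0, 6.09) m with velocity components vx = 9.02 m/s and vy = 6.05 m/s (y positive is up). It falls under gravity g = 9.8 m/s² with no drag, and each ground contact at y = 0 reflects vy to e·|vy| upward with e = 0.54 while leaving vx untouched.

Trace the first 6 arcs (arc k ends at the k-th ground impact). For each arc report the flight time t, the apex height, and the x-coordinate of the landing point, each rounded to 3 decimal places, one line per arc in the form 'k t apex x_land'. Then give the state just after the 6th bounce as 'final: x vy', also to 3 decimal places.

Arc 1: start y=6.090, vy=6.050 → t=1.892, apex=7.957, x_land=17.063, impact vy=-12.489
  bounce: vy ← 0.54·12.489 = 6.744
Arc 2: start y=0.000, vy=6.744 → t=1.376, apex=2.320, x_land=29.477, impact vy=-6.744
  bounce: vy ← 0.54·6.744 = 3.642
Arc 3: start y=0.000, vy=3.642 → t=0.743, apex=0.677, x_land=36.181, impact vy=-3.642
  bounce: vy ← 0.54·3.642 = 1.967
Arc 4: start y=0.000, vy=1.967 → t=0.401, apex=0.197, x_land=39.801, impact vy=-1.967
  bounce: vy ← 0.54·1.967 = 1.062
Arc 5: start y=0.000, vy=1.062 → t=0.217, apex=0.058, x_land=41.756, impact vy=-1.062
  bounce: vy ← 0.54·1.062 = 0.573
Arc 6: start y=0.000, vy=0.573 → t=0.117, apex=0.017, x_land=42.811, impact vy=-0.573
  bounce: vy ← 0.54·0.573 = 0.310

1 1.892 7.957 17.063
2 1.376 2.320 29.477
3 0.743 0.677 36.181
4 0.401 0.197 39.801
5 0.217 0.058 41.756
6 0.117 0.017 42.811
final: 42.811 0.310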